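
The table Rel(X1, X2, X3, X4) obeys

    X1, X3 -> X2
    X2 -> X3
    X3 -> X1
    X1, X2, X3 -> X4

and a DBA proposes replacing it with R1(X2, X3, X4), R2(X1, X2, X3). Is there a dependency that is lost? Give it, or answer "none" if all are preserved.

none

X1, X3 → X2 lies within R2.
X2 → X3 lies within R1.
X3 → X1 lies within R2.
X1, X2, X3 → X4: restricted closure across fragments reaches X4.
Every dependency is enforceable on the fragments, so the decomposition is dependency-preserving.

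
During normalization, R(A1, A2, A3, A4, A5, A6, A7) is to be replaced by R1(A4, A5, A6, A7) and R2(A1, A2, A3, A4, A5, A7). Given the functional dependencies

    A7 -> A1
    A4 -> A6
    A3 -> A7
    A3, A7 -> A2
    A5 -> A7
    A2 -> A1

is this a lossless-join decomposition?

Common attributes: R1 ∩ R2 = {A4, A5, A7}.
Closure of {A4, A5, A7}: A7 → A1 applies, adding A1; A4 → A6 applies, adding A6. So (A4, A5, A7)⁺ = {A1, A4, A5, A6, A7}.
This closure contains every attribute of R1, so R1 ∩ R2 → R1. The join is lossless.

Yes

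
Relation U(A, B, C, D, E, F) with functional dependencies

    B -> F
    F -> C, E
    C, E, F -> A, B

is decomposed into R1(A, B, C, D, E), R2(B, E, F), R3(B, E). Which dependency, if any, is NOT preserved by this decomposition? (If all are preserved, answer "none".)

B → F lies within R2.
F → C, E: restricted closure across fragments reaches C, E.
C, E, F → A, B: restricted closure across fragments reaches A, B.
Every dependency is enforceable on the fragments, so the decomposition is dependency-preserving.

none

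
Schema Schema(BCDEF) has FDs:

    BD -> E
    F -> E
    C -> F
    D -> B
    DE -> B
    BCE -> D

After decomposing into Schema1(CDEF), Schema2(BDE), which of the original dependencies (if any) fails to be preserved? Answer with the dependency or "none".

Check BCE → D: no single fragment contains all of {BCDE}, and the restricted closure of {BCE} across the fragments never reaches {D}.
BD → E is preserved.
F → E is preserved.
C → F is preserved.
D → B is preserved.
DE → B is preserved.

BCE -> D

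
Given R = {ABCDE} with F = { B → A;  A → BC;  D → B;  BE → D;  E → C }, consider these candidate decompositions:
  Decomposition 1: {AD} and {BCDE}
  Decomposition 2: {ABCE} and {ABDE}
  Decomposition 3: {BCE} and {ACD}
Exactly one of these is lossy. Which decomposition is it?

Decomposition 3

Decomposition 1: common = {D}, closure = {ABCD} → lossless.
Decomposition 2: common = {ABE}, closure = {ABCDE} → lossless.
Decomposition 3: common = {C}, closure = {C} → lossy.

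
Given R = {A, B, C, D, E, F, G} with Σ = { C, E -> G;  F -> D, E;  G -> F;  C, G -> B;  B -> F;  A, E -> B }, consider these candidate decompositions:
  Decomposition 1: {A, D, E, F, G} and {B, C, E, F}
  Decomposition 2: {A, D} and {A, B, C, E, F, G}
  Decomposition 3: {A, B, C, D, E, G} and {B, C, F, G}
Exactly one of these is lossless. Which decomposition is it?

Decomposition 3

Decomposition 1: common = {E, F}, closure = {D, E, F} → lossy.
Decomposition 2: common = {A}, closure = {A} → lossy.
Decomposition 3: common = {B, C, G}, closure = {B, C, D, E, F, G} → lossless.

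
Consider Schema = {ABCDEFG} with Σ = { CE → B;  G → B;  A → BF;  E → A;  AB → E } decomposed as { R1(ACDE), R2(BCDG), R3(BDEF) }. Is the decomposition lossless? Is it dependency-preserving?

lossy but dependency-preserving

Lossless test (chase): Rows 1 and 3 agree on E; apply E→A and equate their A entries. Rows 1 and 3 agree on A; apply A→BF and equate their BF entries. No row becomes fully distinguished — the join is lossy.
Dependency preservation: CE → B; A → BF; AB → E are not contained in any single fragment, but the restricted closure of each left-hand side across the fragments still reaches the right-hand side; the remaining FDs each lie inside some fragment. All dependencies are preserved.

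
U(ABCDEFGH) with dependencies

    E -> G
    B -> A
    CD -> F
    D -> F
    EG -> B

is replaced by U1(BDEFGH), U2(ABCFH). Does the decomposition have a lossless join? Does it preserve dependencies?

Lossless test: (BFH)⁺ = {ABFH}, which is a superkey of neither fragment — lossy.
Dependency preservation: CD → F is not contained in any single fragment, but the restricted closure of its left-hand side across the fragments still reaches the right-hand side; the remaining FDs each lie inside some fragment. All dependencies are preserved.

lossy but dependency-preserving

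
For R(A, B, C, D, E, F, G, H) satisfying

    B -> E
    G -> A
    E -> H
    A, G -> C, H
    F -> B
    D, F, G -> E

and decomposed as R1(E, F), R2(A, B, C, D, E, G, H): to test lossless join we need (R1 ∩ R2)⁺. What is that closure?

R1 ∩ R2 = {E}.
E → H applies, adding H
Closure: {E, H}.

E, H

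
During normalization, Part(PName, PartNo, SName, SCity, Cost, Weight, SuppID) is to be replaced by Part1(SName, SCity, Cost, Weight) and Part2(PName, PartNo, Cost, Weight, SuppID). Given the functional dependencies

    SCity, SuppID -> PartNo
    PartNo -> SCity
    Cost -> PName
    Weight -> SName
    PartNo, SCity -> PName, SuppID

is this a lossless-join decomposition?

No

Common attributes: Part1 ∩ Part2 = {Cost, Weight}.
Closure of {Cost, Weight}: Cost → PName applies, adding PName; Weight → SName applies, adding SName. So (Cost, Weight)⁺ = {PName, SName, Cost, Weight}.
The closure contains neither all of Part1 = {SName, SCity, Cost, Weight} nor all of Part2 = {PName, PartNo, Cost, Weight, SuppID}, so the common attributes are not a superkey of either fragment. The join is lossy.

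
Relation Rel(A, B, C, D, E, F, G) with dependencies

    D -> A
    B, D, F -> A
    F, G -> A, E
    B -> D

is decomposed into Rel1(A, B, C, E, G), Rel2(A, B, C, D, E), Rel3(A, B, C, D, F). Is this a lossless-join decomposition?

Chase test. Columns are A, B, C, D, E, F, G; row i has aⱼ where attribute j ∈ Reli, else bᵢⱼ.
Initial tableau (one row per fragment):
  row 1: a1 a2 a3 b14 a5 b16 a7
  row 2: a1 a2 a3 a4 a5 b26 b27
  row 3: a1 a2 a3 a4 b35 a6 b37
Rows 1 and 2 agree on B; apply B→D and equate their D entries.
No row becomes fully distinguished — the join is lossy.

No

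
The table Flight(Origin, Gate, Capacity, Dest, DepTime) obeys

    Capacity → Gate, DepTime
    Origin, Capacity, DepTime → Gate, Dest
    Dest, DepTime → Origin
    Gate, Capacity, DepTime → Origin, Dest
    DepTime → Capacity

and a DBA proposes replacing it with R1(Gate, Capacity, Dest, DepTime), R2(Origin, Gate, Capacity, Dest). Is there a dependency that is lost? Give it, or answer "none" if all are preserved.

none

Capacity → Gate, DepTime lies within R1.
Origin, Capacity, DepTime → Gate, Dest: restricted closure across fragments reaches Gate, Dest.
Dest, DepTime → Origin: restricted closure across fragments reaches Origin.
Gate, Capacity, DepTime → Origin, Dest: restricted closure across fragments reaches Origin, Dest.
DepTime → Capacity lies within R1.
Every dependency is enforceable on the fragments, so the decomposition is dependency-preserving.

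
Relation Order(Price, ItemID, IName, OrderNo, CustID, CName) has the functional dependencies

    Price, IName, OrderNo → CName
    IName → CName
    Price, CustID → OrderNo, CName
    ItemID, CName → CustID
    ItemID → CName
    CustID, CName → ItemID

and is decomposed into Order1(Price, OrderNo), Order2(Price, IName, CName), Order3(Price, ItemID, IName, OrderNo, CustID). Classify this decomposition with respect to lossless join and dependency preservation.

lossless but not dependency-preserving

Lossless test (chase): Rows 2 and 3 agree on IName; apply IName→CName and equate their CName entries. Row 3 is now all distinguished symbols — the join is lossless.
Dependency preservation: the restricted closure of {Price, CustID} across the fragments never reaches {OrderNo, CName}, so Price, CustID → OrderNo, CName cannot be enforced without a join — not preserved.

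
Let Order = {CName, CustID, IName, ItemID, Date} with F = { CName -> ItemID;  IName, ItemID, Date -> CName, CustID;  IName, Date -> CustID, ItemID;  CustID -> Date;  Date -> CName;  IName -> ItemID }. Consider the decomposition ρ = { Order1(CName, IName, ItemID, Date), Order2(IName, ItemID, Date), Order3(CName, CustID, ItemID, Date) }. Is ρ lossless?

Chase test. Columns are CName, CustID, IName, ItemID, Date; row i has aⱼ where attribute j ∈ Orderi, else bᵢⱼ.
Initial tableau (one row per fragment):
  row 1: a1 b12 a3 a4 a5
  row 2: b21 b22 a3 a4 a5
  row 3: a1 a2 b33 a4 a5
Rows 1 and 2 agree on IName, ItemID, Date; apply IName, ItemID, Date→CName, CustID and equate their CName, CustID entries.
No row becomes fully distinguished — the join is lossy.

No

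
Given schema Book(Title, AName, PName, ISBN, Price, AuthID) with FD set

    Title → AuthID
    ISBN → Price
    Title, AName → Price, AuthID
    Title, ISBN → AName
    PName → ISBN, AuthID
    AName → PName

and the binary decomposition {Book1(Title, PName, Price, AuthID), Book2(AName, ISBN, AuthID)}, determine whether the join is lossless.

No

Common attributes: Book1 ∩ Book2 = {AuthID}.
No dependency enlarges {AuthID}, so (AuthID)⁺ = {AuthID}.
The closure contains neither all of Book1 = {Title, PName, Price, AuthID} nor all of Book2 = {AName, ISBN, AuthID}, so the common attributes are not a superkey of either fragment. The join is lossy.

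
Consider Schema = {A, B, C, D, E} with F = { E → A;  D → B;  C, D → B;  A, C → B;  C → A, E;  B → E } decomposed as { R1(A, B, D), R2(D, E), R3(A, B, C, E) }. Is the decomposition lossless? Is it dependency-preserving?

lossy but dependency-preserving

Lossless test (chase): Rows 2 and 3 agree on E; apply E→A and equate their A entries. Rows 1 and 2 agree on D; apply D→B and equate their B entries. Rows 1 and 2 agree on B; apply B→E and equate their E entries. No row becomes fully distinguished — the join is lossy.
Dependency preservation: C, D → B is not contained in any single fragment, but the restricted closure of its left-hand side across the fragments still reaches the right-hand side; the remaining FDs each lie inside some fragment. All dependencies are preserved.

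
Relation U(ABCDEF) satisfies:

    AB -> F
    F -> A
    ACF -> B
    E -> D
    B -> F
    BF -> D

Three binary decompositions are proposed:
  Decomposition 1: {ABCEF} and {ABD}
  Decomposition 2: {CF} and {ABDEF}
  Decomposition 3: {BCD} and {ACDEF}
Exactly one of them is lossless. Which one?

Decomposition 1

Decomposition 1: common = {AB}, closure = {ABDF} → lossless.
Decomposition 2: common = {F}, closure = {AF} → lossy.
Decomposition 3: common = {CD}, closure = {CD} → lossy.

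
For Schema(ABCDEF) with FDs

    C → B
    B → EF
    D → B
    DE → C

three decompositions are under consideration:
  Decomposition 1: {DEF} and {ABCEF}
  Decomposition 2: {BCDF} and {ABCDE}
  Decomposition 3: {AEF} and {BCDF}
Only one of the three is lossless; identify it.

Decomposition 1: common = {EF}, closure = {EF} → lossy.
Decomposition 2: common = {BCD}, closure = {BCDEF} → lossless.
Decomposition 3: common = {F}, closure = {F} → lossy.

Decomposition 2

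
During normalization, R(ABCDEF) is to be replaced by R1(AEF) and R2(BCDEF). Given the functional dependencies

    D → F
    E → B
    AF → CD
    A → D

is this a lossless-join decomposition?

No

Common attributes: R1 ∩ R2 = {EF}.
Closure of {EF}: E → B applies, adding B. So (EF)⁺ = {BEF}.
The closure contains neither all of R1 = {AEF} nor all of R2 = {BCDEF}, so the common attributes are not a superkey of either fragment. The join is lossy.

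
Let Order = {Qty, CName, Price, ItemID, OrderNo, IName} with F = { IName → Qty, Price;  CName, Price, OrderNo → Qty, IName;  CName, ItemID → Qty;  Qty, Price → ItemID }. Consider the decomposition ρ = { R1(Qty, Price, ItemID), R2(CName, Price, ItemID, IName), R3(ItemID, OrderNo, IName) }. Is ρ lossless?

Chase test. Columns are Qty, CName, Price, ItemID, OrderNo, IName; row i has aⱼ where attribute j ∈ Ri, else bᵢⱼ.
Initial tableau (one row per fragment):
  row 1: a1 b12 a3 a4 b15 b16
  row 2: b21 a2 a3 a4 b25 a6
  row 3: b31 b32 b33 a4 a5 a6
Rows 2 and 3 agree on IName; apply IName→Qty, Price and equate their Qty, Price entries.
No row becomes fully distinguished — the join is lossy.

No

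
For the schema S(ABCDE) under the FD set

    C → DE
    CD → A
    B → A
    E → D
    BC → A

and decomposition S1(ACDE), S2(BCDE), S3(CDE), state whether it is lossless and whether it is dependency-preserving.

Lossless test (chase): Rows 1 and 2 agree on CD; apply CD→A and equate their A entries. Rows 1 and 3 agree on CD; apply CD→A and equate their A entries. Row 2 is now all distinguished symbols — the join is lossless.
Dependency preservation: the restricted closure of {B} across the fragments never reaches {A}, so B → A cannot be enforced without a join — not preserved.

lossless but not dependency-preserving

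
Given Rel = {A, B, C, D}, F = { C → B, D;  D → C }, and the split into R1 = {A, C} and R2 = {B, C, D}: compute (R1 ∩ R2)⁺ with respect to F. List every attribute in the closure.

B, C, D

R1 ∩ R2 = {C}.
C → B, D applies, adding B, D
Closure: {B, C, D}.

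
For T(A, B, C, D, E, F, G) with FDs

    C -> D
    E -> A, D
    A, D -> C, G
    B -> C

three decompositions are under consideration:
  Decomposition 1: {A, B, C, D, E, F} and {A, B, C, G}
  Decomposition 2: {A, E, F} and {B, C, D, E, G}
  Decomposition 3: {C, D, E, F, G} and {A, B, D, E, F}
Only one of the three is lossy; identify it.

Decomposition 1: common = {A, B, C}, closure = {A, B, C, D, G} → lossless.
Decomposition 2: common = {E}, closure = {A, C, D, E, G} → lossy.
Decomposition 3: common = {D, E, F}, closure = {A, C, D, E, F, G} → lossless.

Decomposition 2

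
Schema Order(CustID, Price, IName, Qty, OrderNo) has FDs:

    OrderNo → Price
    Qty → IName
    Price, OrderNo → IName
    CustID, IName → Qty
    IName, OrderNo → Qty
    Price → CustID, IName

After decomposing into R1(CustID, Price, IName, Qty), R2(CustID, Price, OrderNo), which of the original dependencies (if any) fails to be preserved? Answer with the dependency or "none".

OrderNo → Price lies within R2.
Qty → IName lies within R1.
Price, OrderNo → IName: restricted closure across fragments reaches IName.
CustID, IName → Qty lies within R1.
IName, OrderNo → Qty: restricted closure across fragments reaches Qty.
Price → CustID, IName lies within R1.
Every dependency is enforceable on the fragments, so the decomposition is dependency-preserving.

none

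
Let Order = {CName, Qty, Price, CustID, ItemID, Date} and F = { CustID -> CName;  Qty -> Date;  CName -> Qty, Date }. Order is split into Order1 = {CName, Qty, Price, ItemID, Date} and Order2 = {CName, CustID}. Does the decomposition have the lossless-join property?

Common attributes: Order1 ∩ Order2 = {CName}.
Closure of {CName}: CName → Qty, Date applies, adding Qty, Date. So (CName)⁺ = {CName, Qty, Date}.
The closure contains neither all of Order1 = {CName, Qty, Price, ItemID, Date} nor all of Order2 = {CName, CustID}, so the common attributes are not a superkey of either fragment. The join is lossy.

No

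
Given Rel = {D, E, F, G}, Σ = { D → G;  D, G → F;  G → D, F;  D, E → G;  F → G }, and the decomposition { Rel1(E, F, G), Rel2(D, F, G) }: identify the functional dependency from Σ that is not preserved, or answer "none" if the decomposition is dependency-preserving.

D → G lies within Rel2.
D, G → F lies within Rel2.
G → D, F lies within Rel2.
D, E → G: restricted closure across fragments reaches G.
F → G lies within Rel1.
Every dependency is enforceable on the fragments, so the decomposition is dependency-preserving.

none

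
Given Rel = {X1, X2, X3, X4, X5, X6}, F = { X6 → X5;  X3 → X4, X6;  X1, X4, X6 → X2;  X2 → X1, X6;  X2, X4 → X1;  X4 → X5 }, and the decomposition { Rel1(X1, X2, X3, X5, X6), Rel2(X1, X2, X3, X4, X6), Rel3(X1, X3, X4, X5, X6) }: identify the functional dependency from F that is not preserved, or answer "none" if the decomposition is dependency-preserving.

none

X6 → X5 lies within Rel1.
X3 → X4, X6 lies within Rel2.
X1, X4, X6 → X2 lies within Rel2.
X2 → X1, X6 lies within Rel1.
X2, X4 → X1 lies within Rel2.
X4 → X5 lies within Rel3.
Every dependency is enforceable on the fragments, so the decomposition is dependency-preserving.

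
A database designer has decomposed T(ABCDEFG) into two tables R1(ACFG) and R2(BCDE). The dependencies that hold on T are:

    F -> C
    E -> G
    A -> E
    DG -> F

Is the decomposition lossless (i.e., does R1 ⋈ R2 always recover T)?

Common attributes: R1 ∩ R2 = {C}.
No dependency enlarges {C}, so (C)⁺ = {C}.
The closure contains neither all of R1 = {ACFG} nor all of R2 = {BCDE}, so the common attributes are not a superkey of either fragment. The join is lossy.

No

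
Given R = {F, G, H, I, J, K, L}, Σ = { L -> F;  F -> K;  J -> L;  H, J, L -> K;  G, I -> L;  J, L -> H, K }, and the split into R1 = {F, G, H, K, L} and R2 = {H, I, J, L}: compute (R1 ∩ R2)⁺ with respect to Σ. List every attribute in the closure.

F, H, K, L

R1 ∩ R2 = {H, L}.
L → F applies, adding F
F → K applies, adding K
Closure: {F, H, K, L}.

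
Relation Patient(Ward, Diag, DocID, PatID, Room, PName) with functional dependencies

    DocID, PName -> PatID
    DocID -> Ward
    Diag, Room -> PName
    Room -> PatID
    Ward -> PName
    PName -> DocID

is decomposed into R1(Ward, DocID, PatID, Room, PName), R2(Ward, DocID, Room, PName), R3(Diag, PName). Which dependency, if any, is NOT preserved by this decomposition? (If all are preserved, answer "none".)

Diag, Room -> PName

Check Diag, Room → PName: no single fragment contains all of {Diag, Room, PName}, and the restricted closure of {Diag, Room} across the fragments never reaches {PName}.
DocID, PName → PatID is preserved.
DocID → Ward is preserved.
Room → PatID is preserved.
Ward → PName is preserved.
PName → DocID is preserved.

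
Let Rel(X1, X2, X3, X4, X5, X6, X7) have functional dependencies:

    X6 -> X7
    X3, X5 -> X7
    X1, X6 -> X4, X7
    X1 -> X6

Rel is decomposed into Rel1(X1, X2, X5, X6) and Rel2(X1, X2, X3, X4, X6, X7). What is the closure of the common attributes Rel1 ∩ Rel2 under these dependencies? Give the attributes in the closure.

X1, X2, X4, X6, X7

Rel1 ∩ Rel2 = {X1, X2, X6}.
X6 → X7 applies, adding X7
X1, X6 → X4, X7 applies, adding X4
Closure: {X1, X2, X4, X6, X7}.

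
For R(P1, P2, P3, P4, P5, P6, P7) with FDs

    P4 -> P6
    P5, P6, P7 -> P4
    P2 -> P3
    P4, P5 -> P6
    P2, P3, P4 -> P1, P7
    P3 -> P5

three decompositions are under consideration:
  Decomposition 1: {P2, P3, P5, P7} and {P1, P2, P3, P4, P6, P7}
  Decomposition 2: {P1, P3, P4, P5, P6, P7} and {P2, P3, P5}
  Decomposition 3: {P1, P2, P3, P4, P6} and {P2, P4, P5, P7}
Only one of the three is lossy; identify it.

Decomposition 1: common = {P2, P3, P7}, closure = {P2, P3, P5, P7} → lossless.
Decomposition 2: common = {P3, P5}, closure = {P3, P5} → lossy.
Decomposition 3: common = {P2, P4}, closure = {P1, P2, P3, P4, P5, P6, P7} → lossless.

Decomposition 2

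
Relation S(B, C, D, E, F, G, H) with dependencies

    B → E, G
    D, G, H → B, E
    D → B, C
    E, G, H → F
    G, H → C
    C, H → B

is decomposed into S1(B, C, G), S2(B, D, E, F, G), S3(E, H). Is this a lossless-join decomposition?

No

Chase test. Columns are B, C, D, E, F, G, H; row i has aⱼ where attribute j ∈ Si, else bᵢⱼ.
Initial tableau (one row per fragment):
  row 1: a1 a2 b13 b14 b15 a6 b17
  row 2: a1 b22 a3 a4 a5 a6 b27
  row 3: b31 b32 b33 a4 b35 b36 a7
Rows 1 and 2 agree on B; apply B→E, G and equate their E, G entries.
No row becomes fully distinguished — the join is lossy.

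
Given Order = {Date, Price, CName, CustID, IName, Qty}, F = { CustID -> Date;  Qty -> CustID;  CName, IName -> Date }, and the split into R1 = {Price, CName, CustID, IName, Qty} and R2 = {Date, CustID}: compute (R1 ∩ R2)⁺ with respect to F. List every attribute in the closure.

R1 ∩ R2 = {CustID}.
CustID → Date applies, adding Date
Closure: {Date, CustID}.

Date, CustID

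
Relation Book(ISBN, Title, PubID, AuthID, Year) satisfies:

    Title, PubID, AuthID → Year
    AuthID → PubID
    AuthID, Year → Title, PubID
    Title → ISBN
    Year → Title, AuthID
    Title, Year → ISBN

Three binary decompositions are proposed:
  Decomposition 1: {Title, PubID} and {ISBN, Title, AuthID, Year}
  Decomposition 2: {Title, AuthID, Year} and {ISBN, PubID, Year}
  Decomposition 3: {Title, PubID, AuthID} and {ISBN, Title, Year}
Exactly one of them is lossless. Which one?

Decomposition 2

Decomposition 1: common = {Title}, closure = {ISBN, Title} → lossy.
Decomposition 2: common = {Year}, closure = {ISBN, Title, PubID, AuthID, Year} → lossless.
Decomposition 3: common = {Title}, closure = {ISBN, Title} → lossy.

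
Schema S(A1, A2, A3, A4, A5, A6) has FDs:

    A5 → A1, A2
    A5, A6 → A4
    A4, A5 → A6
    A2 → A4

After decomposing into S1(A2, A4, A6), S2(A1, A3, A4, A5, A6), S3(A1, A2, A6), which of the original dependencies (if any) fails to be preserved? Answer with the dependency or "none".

A5 → A1, A2

Check A5 → A1, A2: no single fragment contains all of {A1, A2, A5}, and the restricted closure of {A5} across the fragments never reaches {A1, A2}.
A5, A6 → A4 is preserved.
A4, A5 → A6 is preserved.
A2 → A4 is preserved.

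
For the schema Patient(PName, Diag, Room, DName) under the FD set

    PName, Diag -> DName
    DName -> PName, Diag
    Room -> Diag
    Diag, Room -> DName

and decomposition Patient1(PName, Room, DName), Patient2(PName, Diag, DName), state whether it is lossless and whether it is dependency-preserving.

Lossless test: (PName, DName)⁺ = {PName, Diag, DName}, which contains all of one fragment — lossless.
Dependency preservation: Room → Diag; Diag, Room → DName are not contained in any single fragment, but the restricted closure of each left-hand side across the fragments still reaches the right-hand side; the remaining FDs each lie inside some fragment. All dependencies are preserved.

lossless and dependency-preserving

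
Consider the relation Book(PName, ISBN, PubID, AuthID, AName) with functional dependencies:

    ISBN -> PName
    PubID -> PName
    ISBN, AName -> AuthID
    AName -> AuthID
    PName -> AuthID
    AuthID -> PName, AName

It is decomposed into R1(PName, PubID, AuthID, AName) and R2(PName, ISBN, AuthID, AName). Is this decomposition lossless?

No

Common attributes: R1 ∩ R2 = {PName, AuthID, AName}.
No dependency enlarges {PName, AuthID, AName}, so (PName, AuthID, AName)⁺ = {PName, AuthID, AName}.
The closure contains neither all of R1 = {PName, PubID, AuthID, AName} nor all of R2 = {PName, ISBN, AuthID, AName}, so the common attributes are not a superkey of either fragment. The join is lossy.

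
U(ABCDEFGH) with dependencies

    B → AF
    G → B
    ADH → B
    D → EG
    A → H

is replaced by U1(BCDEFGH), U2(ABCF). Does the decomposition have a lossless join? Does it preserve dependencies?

Lossless test: (BCF)⁺ = {ABCFH}, which contains all of one fragment — lossless.
Dependency preservation: the restricted closure of {A} across the fragments never reaches {H}, so A → H cannot be enforced without a join — not preserved.

lossless but not dependency-preserving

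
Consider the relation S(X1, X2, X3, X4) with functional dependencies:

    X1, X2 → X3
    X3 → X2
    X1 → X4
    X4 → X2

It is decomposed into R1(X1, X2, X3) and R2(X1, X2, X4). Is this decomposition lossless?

Yes

Common attributes: R1 ∩ R2 = {X1, X2}.
Closure of {X1, X2}: X1, X2 → X3 applies, adding X3; X1 → X4 applies, adding X4. So (X1, X2)⁺ = {X1, X2, X3, X4}.
This closure contains every attribute of R1, so R1 ∩ R2 → R1. The join is lossless.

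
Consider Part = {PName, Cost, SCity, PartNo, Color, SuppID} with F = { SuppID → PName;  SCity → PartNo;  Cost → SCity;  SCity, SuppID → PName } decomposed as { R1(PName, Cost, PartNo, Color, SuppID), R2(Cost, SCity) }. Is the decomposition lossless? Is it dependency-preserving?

Lossless test: (Cost)⁺ = {Cost, SCity, PartNo}, which contains all of one fragment — lossless.
Dependency preservation: the restricted closure of {SCity} across the fragments never reaches {PartNo}, so SCity → PartNo cannot be enforced without a join — not preserved.

lossless but not dependency-preserving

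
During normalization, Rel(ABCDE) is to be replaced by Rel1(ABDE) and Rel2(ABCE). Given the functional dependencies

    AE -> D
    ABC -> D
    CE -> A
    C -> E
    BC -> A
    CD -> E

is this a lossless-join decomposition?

Common attributes: Rel1 ∩ Rel2 = {ABE}.
Closure of {ABE}: AE → D applies, adding D. So (ABE)⁺ = {ABDE}.
This closure contains every attribute of Rel1, so Rel1 ∩ Rel2 → Rel1. The join is lossless.

Yes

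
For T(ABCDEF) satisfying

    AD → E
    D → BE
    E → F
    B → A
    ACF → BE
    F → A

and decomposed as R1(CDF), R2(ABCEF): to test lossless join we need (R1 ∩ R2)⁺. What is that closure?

ABCEF

R1 ∩ R2 = {CF}.
F → A applies, adding A
ACF → BE applies, adding BE
Closure: {ABCEF}.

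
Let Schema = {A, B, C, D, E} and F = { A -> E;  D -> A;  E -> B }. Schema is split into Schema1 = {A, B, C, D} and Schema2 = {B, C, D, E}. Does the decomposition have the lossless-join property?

Yes

Common attributes: Schema1 ∩ Schema2 = {B, C, D}.
Closure of {B, C, D}: D → A applies, adding A; A → E applies, adding E. So (B, C, D)⁺ = {A, B, C, D, E}.
This closure contains every attribute of Schema1, so Schema1 ∩ Schema2 → Schema1. The join is lossless.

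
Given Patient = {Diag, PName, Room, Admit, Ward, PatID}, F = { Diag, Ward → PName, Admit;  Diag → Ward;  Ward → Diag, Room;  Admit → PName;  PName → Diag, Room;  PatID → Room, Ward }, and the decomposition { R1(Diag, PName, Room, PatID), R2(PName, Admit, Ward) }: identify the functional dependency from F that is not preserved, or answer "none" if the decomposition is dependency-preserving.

none

Diag, Ward → PName, Admit: restricted closure across fragments reaches PName, Admit.
Diag → Ward: restricted closure across fragments reaches Ward.
Ward → Diag, Room: restricted closure across fragments reaches Diag, Room.
Admit → PName lies within R2.
PName → Diag, Room lies within R1.
PatID → Room, Ward: restricted closure across fragments reaches Room, Ward.
Every dependency is enforceable on the fragments, so the decomposition is dependency-preserving.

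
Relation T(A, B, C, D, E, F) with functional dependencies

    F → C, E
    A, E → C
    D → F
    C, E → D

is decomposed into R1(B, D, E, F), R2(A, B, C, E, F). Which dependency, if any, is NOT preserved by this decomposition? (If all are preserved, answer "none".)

none

F → C, E lies within R2.
A, E → C lies within R2.
D → F lies within R1.
C, E → D: restricted closure across fragments reaches D.
Every dependency is enforceable on the fragments, so the decomposition is dependency-preserving.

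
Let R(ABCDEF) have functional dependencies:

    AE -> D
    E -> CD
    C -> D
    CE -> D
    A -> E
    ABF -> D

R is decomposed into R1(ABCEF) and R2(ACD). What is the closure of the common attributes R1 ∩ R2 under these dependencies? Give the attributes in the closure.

ACDE

R1 ∩ R2 = {AC}.
C → D applies, adding D
A → E applies, adding E
Closure: {ACDE}.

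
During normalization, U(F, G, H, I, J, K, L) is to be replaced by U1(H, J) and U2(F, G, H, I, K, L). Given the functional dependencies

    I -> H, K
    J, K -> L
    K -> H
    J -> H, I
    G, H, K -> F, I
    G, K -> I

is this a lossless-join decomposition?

Common attributes: U1 ∩ U2 = {H}.
No dependency enlarges {H}, so (H)⁺ = {H}.
The closure contains neither all of U1 = {H, J} nor all of U2 = {F, G, H, I, K, L}, so the common attributes are not a superkey of either fragment. The join is lossy.

No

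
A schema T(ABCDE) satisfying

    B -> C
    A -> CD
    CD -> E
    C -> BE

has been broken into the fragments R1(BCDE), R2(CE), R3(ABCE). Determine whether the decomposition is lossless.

Chase test. Columns are ABCDE; row i has aⱼ where attribute j ∈ Ri, else bᵢⱼ.
Initial tableau (one row per fragment):
  row 1: b11 a2 a3 a4 a5
  row 2: b21 b22 a3 b24 a5
  row 3: a1 a2 a3 b34 a5
Rows 1 and 2 agree on C; apply C→BE and equate their BE entries.
No row becomes fully distinguished — the join is lossy.

No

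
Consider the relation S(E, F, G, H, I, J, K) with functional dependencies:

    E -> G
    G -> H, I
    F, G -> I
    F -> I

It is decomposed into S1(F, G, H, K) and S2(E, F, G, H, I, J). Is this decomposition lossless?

Common attributes: S1 ∩ S2 = {F, G, H}.
Closure of {F, G, H}: G → H, I applies, adding I. So (F, G, H)⁺ = {F, G, H, I}.
The closure contains neither all of S1 = {F, G, H, K} nor all of S2 = {E, F, G, H, I, J}, so the common attributes are not a superkey of either fragment. The join is lossy.

No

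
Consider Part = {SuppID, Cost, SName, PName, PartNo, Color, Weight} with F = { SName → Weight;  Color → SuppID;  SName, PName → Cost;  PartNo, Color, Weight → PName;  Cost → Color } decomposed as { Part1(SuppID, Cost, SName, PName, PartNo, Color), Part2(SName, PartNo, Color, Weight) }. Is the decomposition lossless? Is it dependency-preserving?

Lossless test: (SName, PartNo, Color)⁺ = {SuppID, Cost, SName, PName, PartNo, Color, Weight}, which contains all of one fragment — lossless.
Dependency preservation: the restricted closure of {PartNo, Color, Weight} across the fragments never reaches {PName}, so PartNo, Color, Weight → PName cannot be enforced without a join — not preserved.

lossless but not dependency-preserving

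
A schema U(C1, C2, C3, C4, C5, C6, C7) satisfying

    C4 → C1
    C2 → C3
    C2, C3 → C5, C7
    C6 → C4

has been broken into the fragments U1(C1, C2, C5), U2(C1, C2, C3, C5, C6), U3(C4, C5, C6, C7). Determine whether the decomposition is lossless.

No

Chase test. Columns are C1, C2, C3, C4, C5, C6, C7; row i has aⱼ where attribute j ∈ Ui, else bᵢⱼ.
Initial tableau (one row per fragment):
  row 1: a1 a2 b13 b14 a5 b16 b17
  row 2: a1 a2 a3 b24 a5 a6 b27
  row 3: b31 b32 b33 a4 a5 a6 a7
Rows 1 and 2 agree on C2; apply C2→C3 and equate their C3 entries.
Rows 1 and 2 agree on C2, C3; apply C2, C3→C5, C7 and equate their C5, C7 entries.
Rows 2 and 3 agree on C6; apply C6→C4 and equate their C4 entries.
Rows 2 and 3 agree on C4; apply C4→C1 and equate their C1 entries.
No row becomes fully distinguished — the join is lossy.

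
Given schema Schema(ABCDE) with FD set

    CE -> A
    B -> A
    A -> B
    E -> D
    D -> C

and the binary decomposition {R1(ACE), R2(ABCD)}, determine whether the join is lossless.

No

Common attributes: R1 ∩ R2 = {AC}.
Closure of {AC}: A → B applies, adding B. So (AC)⁺ = {ABC}.
The closure contains neither all of R1 = {ACE} nor all of R2 = {ABCD}, so the common attributes are not a superkey of either fragment. The join is lossy.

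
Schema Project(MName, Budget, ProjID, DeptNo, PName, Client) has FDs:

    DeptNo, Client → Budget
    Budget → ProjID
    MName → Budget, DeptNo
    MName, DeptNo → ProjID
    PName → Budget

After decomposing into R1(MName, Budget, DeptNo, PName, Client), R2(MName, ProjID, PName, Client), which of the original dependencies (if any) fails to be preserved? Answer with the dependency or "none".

Budget → ProjID

Check Budget → ProjID: no single fragment contains all of {Budget, ProjID}, and the restricted closure of {Budget} across the fragments never reaches {ProjID}.
DeptNo, Client → Budget is preserved.
MName → Budget, DeptNo is preserved.
MName, DeptNo → ProjID is preserved.
PName → Budget is preserved.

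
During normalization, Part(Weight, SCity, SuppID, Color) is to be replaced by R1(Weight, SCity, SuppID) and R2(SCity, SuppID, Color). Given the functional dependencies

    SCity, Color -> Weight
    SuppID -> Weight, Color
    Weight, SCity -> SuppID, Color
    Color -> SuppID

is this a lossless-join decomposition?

Common attributes: R1 ∩ R2 = {SCity, SuppID}.
Closure of {SCity, SuppID}: SuppID → Weight, Color applies, adding Weight, Color. So (SCity, SuppID)⁺ = {Weight, SCity, SuppID, Color}.
This closure contains every attribute of R1, so R1 ∩ R2 → R1. The join is lossless.

Yes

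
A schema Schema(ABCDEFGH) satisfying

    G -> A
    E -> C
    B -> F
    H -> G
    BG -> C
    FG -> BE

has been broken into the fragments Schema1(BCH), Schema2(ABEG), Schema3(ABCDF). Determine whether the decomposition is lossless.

Chase test. Columns are ABCDEFGH; row i has aⱼ where attribute j ∈ Schemai, else bᵢⱼ.
Initial tableau (one row per fragment):
  row 1: b11 a2 a3 b14 b15 b16 b17 a8
  row 2: a1 a2 b23 b24 a5 b26 a7 b28
  row 3: a1 a2 a3 a4 b35 a6 b37 b38
Rows 1 and 2 agree on B; apply B→F and equate their F entries.
Rows 1 and 3 agree on B; apply B→F and equate their F entries.
No row becomes fully distinguished — the join is lossy.

No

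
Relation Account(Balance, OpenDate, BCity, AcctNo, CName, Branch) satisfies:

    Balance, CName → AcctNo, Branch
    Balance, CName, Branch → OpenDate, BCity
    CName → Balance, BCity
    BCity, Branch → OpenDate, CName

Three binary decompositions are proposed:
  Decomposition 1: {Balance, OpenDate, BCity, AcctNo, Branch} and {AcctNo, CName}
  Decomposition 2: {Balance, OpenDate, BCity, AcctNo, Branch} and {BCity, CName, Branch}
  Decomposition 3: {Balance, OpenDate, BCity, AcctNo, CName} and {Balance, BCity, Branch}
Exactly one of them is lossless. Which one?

Decomposition 2

Decomposition 1: common = {AcctNo}, closure = {AcctNo} → lossy.
Decomposition 2: common = {BCity, Branch}, closure = {Balance, OpenDate, BCity, AcctNo, CName, Branch} → lossless.
Decomposition 3: common = {Balance, BCity}, closure = {Balance, BCity} → lossy.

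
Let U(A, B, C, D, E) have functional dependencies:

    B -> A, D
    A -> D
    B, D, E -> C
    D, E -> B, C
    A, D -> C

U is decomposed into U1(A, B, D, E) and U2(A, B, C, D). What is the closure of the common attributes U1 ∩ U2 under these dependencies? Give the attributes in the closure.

A, B, C, D

U1 ∩ U2 = {A, B, D}.
A, D → C applies, adding C
Closure: {A, B, C, D}.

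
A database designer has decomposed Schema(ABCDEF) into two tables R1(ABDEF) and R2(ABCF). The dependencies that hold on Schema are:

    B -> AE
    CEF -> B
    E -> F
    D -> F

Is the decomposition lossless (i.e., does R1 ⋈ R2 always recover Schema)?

Common attributes: R1 ∩ R2 = {ABF}.
Closure of {ABF}: B → AE applies, adding E. So (ABF)⁺ = {ABEF}.
The closure contains neither all of R1 = {ABDEF} nor all of R2 = {ABCF}, so the common attributes are not a superkey of either fragment. The join is lossy.

No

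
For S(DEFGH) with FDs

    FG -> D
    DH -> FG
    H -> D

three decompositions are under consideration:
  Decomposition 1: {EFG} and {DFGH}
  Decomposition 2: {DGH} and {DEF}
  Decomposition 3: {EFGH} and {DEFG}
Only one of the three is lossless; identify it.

Decomposition 3

Decomposition 1: common = {FG}, closure = {DFG} → lossy.
Decomposition 2: common = {D}, closure = {D} → lossy.
Decomposition 3: common = {EFG}, closure = {DEFG} → lossless.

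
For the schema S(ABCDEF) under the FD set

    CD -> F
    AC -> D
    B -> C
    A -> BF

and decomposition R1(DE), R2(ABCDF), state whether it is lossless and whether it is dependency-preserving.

lossy but dependency-preserving

Lossless test: (D)⁺ = {D}, which is a superkey of neither fragment — lossy.
Dependency preservation: every FD's attributes lie within a single fragment, so each can be enforced locally — preserved.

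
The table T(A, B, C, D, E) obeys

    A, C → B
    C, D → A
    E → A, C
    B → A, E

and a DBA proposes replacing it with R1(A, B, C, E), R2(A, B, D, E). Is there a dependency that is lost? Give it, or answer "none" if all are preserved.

Check C, D → A: no single fragment contains all of {A, C, D}, and the restricted closure of {C, D} across the fragments never reaches {A}.
A, C → B is preserved.
E → A, C is preserved.
B → A, E is preserved.

C, D → A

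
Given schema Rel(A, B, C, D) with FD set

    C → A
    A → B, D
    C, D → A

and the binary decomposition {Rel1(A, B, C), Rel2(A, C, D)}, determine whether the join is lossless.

Common attributes: Rel1 ∩ Rel2 = {A, C}.
Closure of {A, C}: A → B, D applies, adding B, D. So (A, C)⁺ = {A, B, C, D}.
This closure contains every attribute of Rel1, so Rel1 ∩ Rel2 → Rel1. The join is lossless.

Yes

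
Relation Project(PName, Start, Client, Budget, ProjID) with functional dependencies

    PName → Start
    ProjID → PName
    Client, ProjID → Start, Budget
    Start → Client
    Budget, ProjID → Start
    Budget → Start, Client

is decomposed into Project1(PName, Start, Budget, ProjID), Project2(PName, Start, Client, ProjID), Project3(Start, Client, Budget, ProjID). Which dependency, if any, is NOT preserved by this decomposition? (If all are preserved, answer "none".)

PName → Start lies within Project1.
ProjID → PName lies within Project1.
Client, ProjID → Start, Budget lies within Project3.
Start → Client lies within Project2.
Budget, ProjID → Start lies within Project1.
Budget → Start, Client lies within Project3.
Every dependency is enforceable on the fragments, so the decomposition is dependency-preserving.

none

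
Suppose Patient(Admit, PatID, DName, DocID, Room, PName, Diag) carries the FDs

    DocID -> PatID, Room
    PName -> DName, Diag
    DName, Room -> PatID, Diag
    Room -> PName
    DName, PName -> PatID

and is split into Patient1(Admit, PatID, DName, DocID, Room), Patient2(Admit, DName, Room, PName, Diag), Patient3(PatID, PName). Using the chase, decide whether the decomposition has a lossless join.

Yes

Chase test. Columns are Admit, PatID, DName, DocID, Room, PName, Diag; row i has aⱼ where attribute j ∈ Patienti, else bᵢⱼ.
Initial tableau (one row per fragment):
  row 1: a1 a2 a3 a4 a5 b16 b17
  row 2: a1 b22 a3 b24 a5 a6 a7
  row 3: b31 a2 b33 b34 b35 a6 b37
Rows 2 and 3 agree on PName; apply PName→DName, Diag and equate their DName, Diag entries.
Rows 1 and 2 agree on DName, Room; apply DName, Room→PatID, Diag and equate their PatID, Diag entries.
Rows 1 and 2 agree on Room; apply Room→PName and equate their PName entries.
Row 1 is now all distinguished symbols — the join is lossless.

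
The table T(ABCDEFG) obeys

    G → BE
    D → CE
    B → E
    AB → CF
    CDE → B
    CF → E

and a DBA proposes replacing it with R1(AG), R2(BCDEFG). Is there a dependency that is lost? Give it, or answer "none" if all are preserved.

Check AB → CF: no single fragment contains all of {ABCF}, and the restricted closure of {AB} across the fragments never reaches {CF}.
G → BE is preserved.
D → CE is preserved.
B → E is preserved.
CDE → B is preserved.
CF → E is preserved.

AB → CF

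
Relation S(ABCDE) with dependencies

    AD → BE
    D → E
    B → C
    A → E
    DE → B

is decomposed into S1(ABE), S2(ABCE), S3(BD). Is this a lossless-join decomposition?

Chase test. Columns are ABCDE; row i has aⱼ where attribute j ∈ Si, else bᵢⱼ.
Initial tableau (one row per fragment):
  row 1: a1 a2 b13 b14 a5
  row 2: a1 a2 a3 b24 a5
  row 3: b31 a2 b33 a4 b35
Rows 1 and 2 agree on B; apply B→C and equate their C entries.
Rows 1 and 3 agree on B; apply B→C and equate their C entries.
No row becomes fully distinguished — the join is lossy.

No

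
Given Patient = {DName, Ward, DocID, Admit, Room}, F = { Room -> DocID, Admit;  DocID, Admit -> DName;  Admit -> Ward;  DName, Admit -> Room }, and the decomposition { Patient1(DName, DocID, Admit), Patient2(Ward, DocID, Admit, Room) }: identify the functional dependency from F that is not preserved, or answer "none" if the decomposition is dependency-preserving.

Room → DocID, Admit lies within Patient2.
DocID, Admit → DName lies within Patient1.
Admit → Ward lies within Patient2.
DName, Admit → Room: restricted closure across fragments reaches Room.
Every dependency is enforceable on the fragments, so the decomposition is dependency-preserving.

none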